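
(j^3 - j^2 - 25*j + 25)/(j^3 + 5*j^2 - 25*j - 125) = (j - 1)/(j + 5)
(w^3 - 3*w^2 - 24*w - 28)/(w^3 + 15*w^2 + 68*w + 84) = (w^2 - 5*w - 14)/(w^2 + 13*w + 42)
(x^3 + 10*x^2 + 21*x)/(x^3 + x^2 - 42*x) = (x + 3)/(x - 6)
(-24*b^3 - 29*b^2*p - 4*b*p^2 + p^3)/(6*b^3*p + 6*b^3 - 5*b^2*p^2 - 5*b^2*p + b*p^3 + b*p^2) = (-24*b^3 - 29*b^2*p - 4*b*p^2 + p^3)/(b*(6*b^2*p + 6*b^2 - 5*b*p^2 - 5*b*p + p^3 + p^2))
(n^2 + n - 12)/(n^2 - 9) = (n + 4)/(n + 3)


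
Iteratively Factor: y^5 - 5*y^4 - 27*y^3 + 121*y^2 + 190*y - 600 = (y + 3)*(y^4 - 8*y^3 - 3*y^2 + 130*y - 200) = (y + 3)*(y + 4)*(y^3 - 12*y^2 + 45*y - 50) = (y - 5)*(y + 3)*(y + 4)*(y^2 - 7*y + 10) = (y - 5)*(y - 2)*(y + 3)*(y + 4)*(y - 5)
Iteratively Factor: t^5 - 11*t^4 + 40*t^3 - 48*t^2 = (t)*(t^4 - 11*t^3 + 40*t^2 - 48*t) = t*(t - 3)*(t^3 - 8*t^2 + 16*t) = t*(t - 4)*(t - 3)*(t^2 - 4*t) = t^2*(t - 4)*(t - 3)*(t - 4)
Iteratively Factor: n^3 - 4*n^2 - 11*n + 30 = (n - 2)*(n^2 - 2*n - 15) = (n - 2)*(n + 3)*(n - 5)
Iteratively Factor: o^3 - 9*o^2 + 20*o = (o - 4)*(o^2 - 5*o) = o*(o - 4)*(o - 5)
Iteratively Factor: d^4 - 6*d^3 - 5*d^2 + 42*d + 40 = (d + 2)*(d^3 - 8*d^2 + 11*d + 20) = (d + 1)*(d + 2)*(d^2 - 9*d + 20) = (d - 5)*(d + 1)*(d + 2)*(d - 4)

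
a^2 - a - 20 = (a - 5)*(a + 4)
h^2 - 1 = (h - 1)*(h + 1)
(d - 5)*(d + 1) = d^2 - 4*d - 5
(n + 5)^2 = n^2 + 10*n + 25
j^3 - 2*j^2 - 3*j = j*(j - 3)*(j + 1)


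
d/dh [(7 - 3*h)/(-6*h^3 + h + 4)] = (18*h^3 - 3*h - (3*h - 7)*(18*h^2 - 1) - 12)/(-6*h^3 + h + 4)^2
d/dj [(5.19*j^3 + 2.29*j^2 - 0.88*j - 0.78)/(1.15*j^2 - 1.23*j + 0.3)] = (5.9685*j^4 - 12.7674*j^3 + 2.8663*j^2 + 3.168*j - 1.2234)/(1.3225*j^4 - 2.829*j^3 + 2.2029*j^2 - 0.738*j + 0.09)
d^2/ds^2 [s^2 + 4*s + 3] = 2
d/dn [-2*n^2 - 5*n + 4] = -4*n - 5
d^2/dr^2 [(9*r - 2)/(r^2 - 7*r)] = 2*(9*r^3 - 6*r^2 + 42*r - 98)/(r^3*(r^3 - 21*r^2 + 147*r - 343))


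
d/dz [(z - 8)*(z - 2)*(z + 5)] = 3*z^2 - 10*z - 34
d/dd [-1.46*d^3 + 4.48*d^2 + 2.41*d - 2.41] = -4.38*d^2 + 8.96*d + 2.41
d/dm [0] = 0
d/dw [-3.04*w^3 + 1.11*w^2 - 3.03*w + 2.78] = -9.12*w^2 + 2.22*w - 3.03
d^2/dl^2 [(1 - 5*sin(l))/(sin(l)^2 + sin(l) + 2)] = (45*sin(l)^5 - 9*sin(l)^4 - 13*sin(l)^3 + 3*sin(l)^2 + 18*sin(l) + 55*sin(3*l)/2 - 5*sin(5*l)/2 + 18)/(sin(l)^2 + sin(l) + 2)^3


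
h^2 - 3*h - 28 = (h - 7)*(h + 4)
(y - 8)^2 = y^2 - 16*y + 64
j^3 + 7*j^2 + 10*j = j*(j + 2)*(j + 5)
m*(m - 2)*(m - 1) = m^3 - 3*m^2 + 2*m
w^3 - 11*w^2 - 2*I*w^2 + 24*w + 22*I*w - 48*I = (w - 8)*(w - 3)*(w - 2*I)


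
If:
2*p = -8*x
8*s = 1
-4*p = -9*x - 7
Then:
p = 28/25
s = 1/8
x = -7/25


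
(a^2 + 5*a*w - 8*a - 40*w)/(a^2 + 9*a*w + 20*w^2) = (a - 8)/(a + 4*w)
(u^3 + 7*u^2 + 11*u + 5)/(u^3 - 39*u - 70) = (u^2 + 2*u + 1)/(u^2 - 5*u - 14)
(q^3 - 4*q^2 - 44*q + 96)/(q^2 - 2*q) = q - 2 - 48/q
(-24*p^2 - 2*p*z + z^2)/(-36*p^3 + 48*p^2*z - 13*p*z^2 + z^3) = (4*p + z)/(6*p^2 - 7*p*z + z^2)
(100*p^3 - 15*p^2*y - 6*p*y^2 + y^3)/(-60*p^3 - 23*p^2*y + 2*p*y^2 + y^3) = (-5*p + y)/(3*p + y)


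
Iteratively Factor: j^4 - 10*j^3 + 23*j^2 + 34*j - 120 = (j - 4)*(j^3 - 6*j^2 - j + 30) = (j - 4)*(j - 3)*(j^2 - 3*j - 10) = (j - 5)*(j - 4)*(j - 3)*(j + 2)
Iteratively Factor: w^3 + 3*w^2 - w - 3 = (w + 3)*(w^2 - 1) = (w + 1)*(w + 3)*(w - 1)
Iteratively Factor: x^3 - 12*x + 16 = (x - 2)*(x^2 + 2*x - 8) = (x - 2)^2*(x + 4)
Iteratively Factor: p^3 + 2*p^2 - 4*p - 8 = (p - 2)*(p^2 + 4*p + 4) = (p - 2)*(p + 2)*(p + 2)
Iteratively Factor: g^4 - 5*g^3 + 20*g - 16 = (g + 2)*(g^3 - 7*g^2 + 14*g - 8) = (g - 1)*(g + 2)*(g^2 - 6*g + 8) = (g - 4)*(g - 1)*(g + 2)*(g - 2)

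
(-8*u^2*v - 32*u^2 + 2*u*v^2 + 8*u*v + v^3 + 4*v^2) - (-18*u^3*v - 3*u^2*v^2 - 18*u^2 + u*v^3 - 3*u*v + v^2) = 18*u^3*v + 3*u^2*v^2 - 8*u^2*v - 14*u^2 - u*v^3 + 2*u*v^2 + 11*u*v + v^3 + 3*v^2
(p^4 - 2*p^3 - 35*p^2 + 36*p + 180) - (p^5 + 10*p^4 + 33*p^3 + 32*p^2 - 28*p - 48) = -p^5 - 9*p^4 - 35*p^3 - 67*p^2 + 64*p + 228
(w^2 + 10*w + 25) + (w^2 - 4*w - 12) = 2*w^2 + 6*w + 13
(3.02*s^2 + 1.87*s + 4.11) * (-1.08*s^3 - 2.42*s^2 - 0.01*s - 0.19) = -3.2616*s^5 - 9.328*s^4 - 8.9944*s^3 - 10.5387*s^2 - 0.3964*s - 0.7809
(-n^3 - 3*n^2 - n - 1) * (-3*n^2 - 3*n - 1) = 3*n^5 + 12*n^4 + 13*n^3 + 9*n^2 + 4*n + 1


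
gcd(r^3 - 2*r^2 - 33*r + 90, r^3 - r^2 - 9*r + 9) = r - 3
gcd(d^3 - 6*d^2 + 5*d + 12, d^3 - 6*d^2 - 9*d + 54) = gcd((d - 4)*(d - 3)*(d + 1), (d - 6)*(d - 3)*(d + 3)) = d - 3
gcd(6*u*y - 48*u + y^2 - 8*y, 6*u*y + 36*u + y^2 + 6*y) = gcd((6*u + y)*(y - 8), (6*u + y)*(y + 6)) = 6*u + y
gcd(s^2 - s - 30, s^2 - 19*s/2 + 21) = s - 6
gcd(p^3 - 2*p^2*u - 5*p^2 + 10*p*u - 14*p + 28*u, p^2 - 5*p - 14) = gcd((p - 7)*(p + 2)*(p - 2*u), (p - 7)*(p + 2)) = p^2 - 5*p - 14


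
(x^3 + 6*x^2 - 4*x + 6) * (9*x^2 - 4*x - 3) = 9*x^5 + 50*x^4 - 63*x^3 + 52*x^2 - 12*x - 18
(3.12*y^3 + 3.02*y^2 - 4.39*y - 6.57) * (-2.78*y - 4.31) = -8.6736*y^4 - 21.8428*y^3 - 0.812000000000001*y^2 + 37.1855*y + 28.3167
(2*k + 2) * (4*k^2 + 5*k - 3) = 8*k^3 + 18*k^2 + 4*k - 6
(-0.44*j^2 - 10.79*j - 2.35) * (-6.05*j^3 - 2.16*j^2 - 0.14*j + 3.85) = 2.662*j^5 + 66.2299*j^4 + 37.5855*j^3 + 4.8926*j^2 - 41.2125*j - 9.0475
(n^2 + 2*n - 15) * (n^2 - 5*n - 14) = n^4 - 3*n^3 - 39*n^2 + 47*n + 210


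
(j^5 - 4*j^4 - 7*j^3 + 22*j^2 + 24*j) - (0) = j^5 - 4*j^4 - 7*j^3 + 22*j^2 + 24*j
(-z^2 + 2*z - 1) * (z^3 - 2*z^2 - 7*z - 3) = -z^5 + 4*z^4 + 2*z^3 - 9*z^2 + z + 3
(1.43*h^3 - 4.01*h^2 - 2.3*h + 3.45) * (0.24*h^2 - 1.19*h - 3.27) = 0.3432*h^5 - 2.6641*h^4 - 0.4562*h^3 + 16.6777*h^2 + 3.4155*h - 11.2815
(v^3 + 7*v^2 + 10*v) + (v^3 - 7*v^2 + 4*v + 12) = 2*v^3 + 14*v + 12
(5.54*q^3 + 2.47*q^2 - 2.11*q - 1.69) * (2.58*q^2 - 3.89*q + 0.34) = 14.2932*q^5 - 15.178*q^4 - 13.1685*q^3 + 4.6875*q^2 + 5.8567*q - 0.5746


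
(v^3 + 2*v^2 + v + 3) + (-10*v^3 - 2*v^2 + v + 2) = -9*v^3 + 2*v + 5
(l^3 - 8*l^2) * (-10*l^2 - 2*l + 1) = -10*l^5 + 78*l^4 + 17*l^3 - 8*l^2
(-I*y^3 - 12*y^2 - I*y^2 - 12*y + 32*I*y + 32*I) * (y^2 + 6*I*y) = -I*y^5 - 6*y^4 - I*y^4 - 6*y^3 - 40*I*y^3 - 192*y^2 - 40*I*y^2 - 192*y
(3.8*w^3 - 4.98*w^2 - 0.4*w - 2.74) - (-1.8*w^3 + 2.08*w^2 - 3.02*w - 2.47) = 5.6*w^3 - 7.06*w^2 + 2.62*w - 0.27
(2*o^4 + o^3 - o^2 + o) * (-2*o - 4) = -4*o^5 - 10*o^4 - 2*o^3 + 2*o^2 - 4*o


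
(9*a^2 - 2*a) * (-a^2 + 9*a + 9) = -9*a^4 + 83*a^3 + 63*a^2 - 18*a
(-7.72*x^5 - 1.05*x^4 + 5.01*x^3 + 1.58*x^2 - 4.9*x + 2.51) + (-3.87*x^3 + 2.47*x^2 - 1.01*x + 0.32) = -7.72*x^5 - 1.05*x^4 + 1.14*x^3 + 4.05*x^2 - 5.91*x + 2.83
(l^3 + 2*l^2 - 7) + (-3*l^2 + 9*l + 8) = l^3 - l^2 + 9*l + 1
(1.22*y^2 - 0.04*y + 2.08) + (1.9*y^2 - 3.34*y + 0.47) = 3.12*y^2 - 3.38*y + 2.55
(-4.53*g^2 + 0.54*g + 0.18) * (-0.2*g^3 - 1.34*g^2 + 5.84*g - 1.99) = 0.906*g^5 + 5.9622*g^4 - 27.2148*g^3 + 11.9271*g^2 - 0.0234000000000001*g - 0.3582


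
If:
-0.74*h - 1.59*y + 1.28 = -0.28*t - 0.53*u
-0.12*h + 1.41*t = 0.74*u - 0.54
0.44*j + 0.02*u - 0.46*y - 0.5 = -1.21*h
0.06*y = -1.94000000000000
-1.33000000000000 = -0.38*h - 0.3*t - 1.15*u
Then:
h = 57.58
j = -190.26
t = -4.28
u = -16.76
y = -32.33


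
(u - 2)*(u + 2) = u^2 - 4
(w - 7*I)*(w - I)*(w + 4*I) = w^3 - 4*I*w^2 + 25*w - 28*I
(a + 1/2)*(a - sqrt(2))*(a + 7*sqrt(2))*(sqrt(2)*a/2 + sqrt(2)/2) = sqrt(2)*a^4/2 + 3*sqrt(2)*a^3/4 + 6*a^3 - 27*sqrt(2)*a^2/4 + 9*a^2 - 21*sqrt(2)*a/2 + 3*a - 7*sqrt(2)/2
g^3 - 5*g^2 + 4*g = g*(g - 4)*(g - 1)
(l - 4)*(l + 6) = l^2 + 2*l - 24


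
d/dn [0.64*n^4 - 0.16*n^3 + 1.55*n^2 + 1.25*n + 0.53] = 2.56*n^3 - 0.48*n^2 + 3.1*n + 1.25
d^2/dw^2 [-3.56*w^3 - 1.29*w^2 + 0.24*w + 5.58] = -21.36*w - 2.58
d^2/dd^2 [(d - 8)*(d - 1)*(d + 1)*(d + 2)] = 12*d^2 - 36*d - 34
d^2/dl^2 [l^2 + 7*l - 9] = 2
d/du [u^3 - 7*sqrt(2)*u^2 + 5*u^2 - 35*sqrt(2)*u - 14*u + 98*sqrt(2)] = 3*u^2 - 14*sqrt(2)*u + 10*u - 35*sqrt(2) - 14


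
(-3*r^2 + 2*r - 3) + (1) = -3*r^2 + 2*r - 2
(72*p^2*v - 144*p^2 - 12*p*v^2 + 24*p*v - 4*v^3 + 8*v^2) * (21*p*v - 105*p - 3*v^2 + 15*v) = 1512*p^3*v^2 - 10584*p^3*v + 15120*p^3 - 468*p^2*v^3 + 3276*p^2*v^2 - 4680*p^2*v - 48*p*v^4 + 336*p*v^3 - 480*p*v^2 + 12*v^5 - 84*v^4 + 120*v^3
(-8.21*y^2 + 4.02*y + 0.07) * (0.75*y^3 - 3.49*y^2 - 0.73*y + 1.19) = -6.1575*y^5 + 31.6679*y^4 - 7.984*y^3 - 12.9488*y^2 + 4.7327*y + 0.0833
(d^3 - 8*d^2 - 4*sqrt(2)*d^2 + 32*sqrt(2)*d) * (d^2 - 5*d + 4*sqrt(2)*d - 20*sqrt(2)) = d^5 - 13*d^4 + 8*d^3 + 416*d^2 - 1280*d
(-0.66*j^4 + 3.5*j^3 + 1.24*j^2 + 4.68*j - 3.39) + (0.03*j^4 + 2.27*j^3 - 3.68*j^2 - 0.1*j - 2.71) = -0.63*j^4 + 5.77*j^3 - 2.44*j^2 + 4.58*j - 6.1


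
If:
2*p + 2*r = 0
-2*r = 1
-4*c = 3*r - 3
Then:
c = 9/8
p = 1/2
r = -1/2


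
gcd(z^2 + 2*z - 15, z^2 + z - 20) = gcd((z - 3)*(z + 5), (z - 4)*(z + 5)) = z + 5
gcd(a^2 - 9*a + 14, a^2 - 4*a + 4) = a - 2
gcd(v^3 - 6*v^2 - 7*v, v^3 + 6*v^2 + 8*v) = v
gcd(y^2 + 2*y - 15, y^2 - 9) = y - 3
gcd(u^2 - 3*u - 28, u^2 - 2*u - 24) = u + 4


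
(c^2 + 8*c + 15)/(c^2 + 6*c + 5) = (c + 3)/(c + 1)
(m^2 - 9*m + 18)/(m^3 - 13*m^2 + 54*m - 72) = 1/(m - 4)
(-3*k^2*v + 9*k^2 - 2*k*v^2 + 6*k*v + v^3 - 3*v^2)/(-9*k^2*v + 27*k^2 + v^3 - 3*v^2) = (k + v)/(3*k + v)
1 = 1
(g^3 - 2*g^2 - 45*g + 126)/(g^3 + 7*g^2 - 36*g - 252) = (g - 3)/(g + 6)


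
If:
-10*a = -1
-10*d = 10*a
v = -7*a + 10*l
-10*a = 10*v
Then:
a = 1/10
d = -1/10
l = 3/50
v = -1/10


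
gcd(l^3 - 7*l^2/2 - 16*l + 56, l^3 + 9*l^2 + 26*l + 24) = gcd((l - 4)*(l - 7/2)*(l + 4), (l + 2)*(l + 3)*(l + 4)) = l + 4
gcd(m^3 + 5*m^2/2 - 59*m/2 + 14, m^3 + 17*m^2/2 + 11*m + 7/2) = m + 7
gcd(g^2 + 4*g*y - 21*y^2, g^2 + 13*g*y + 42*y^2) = g + 7*y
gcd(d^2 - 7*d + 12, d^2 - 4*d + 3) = d - 3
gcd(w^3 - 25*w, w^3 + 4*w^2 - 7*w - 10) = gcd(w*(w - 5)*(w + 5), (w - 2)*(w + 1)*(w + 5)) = w + 5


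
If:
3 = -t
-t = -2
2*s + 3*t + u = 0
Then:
No Solution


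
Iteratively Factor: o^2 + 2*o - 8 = (o + 4)*(o - 2)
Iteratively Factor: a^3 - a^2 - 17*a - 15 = (a - 5)*(a^2 + 4*a + 3) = (a - 5)*(a + 3)*(a + 1)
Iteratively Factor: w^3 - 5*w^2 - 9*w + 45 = (w - 5)*(w^2 - 9) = (w - 5)*(w + 3)*(w - 3)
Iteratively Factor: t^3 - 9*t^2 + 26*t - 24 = (t - 3)*(t^2 - 6*t + 8) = (t - 4)*(t - 3)*(t - 2)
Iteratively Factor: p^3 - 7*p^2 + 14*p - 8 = (p - 2)*(p^2 - 5*p + 4) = (p - 2)*(p - 1)*(p - 4)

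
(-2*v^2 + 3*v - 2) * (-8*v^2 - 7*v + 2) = 16*v^4 - 10*v^3 - 9*v^2 + 20*v - 4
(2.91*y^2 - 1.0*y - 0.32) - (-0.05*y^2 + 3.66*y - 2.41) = 2.96*y^2 - 4.66*y + 2.09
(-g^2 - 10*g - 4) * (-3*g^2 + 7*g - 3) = 3*g^4 + 23*g^3 - 55*g^2 + 2*g + 12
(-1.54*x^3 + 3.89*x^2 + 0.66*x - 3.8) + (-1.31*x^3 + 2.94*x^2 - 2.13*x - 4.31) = -2.85*x^3 + 6.83*x^2 - 1.47*x - 8.11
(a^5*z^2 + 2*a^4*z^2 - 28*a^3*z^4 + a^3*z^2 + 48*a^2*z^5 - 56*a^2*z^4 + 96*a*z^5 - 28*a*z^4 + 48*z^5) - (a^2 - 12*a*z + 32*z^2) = a^5*z^2 + 2*a^4*z^2 - 28*a^3*z^4 + a^3*z^2 + 48*a^2*z^5 - 56*a^2*z^4 - a^2 + 96*a*z^5 - 28*a*z^4 + 12*a*z + 48*z^5 - 32*z^2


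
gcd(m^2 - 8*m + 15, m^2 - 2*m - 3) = m - 3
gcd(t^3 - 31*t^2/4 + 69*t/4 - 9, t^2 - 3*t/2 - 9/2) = t - 3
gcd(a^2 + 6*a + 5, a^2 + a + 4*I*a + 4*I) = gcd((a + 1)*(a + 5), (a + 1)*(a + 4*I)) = a + 1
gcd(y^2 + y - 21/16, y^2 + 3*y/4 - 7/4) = y + 7/4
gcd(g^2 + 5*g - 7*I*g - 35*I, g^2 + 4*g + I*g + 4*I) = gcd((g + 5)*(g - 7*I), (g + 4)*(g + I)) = 1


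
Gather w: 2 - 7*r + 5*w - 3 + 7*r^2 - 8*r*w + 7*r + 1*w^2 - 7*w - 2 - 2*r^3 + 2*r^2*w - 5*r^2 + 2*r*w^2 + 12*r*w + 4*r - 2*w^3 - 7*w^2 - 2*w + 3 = -2*r^3 + 2*r^2 + 4*r - 2*w^3 + w^2*(2*r - 6) + w*(2*r^2 + 4*r - 4)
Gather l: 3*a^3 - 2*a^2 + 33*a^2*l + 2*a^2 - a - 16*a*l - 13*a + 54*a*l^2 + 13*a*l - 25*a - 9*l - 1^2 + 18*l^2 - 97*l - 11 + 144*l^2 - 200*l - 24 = 3*a^3 - 39*a + l^2*(54*a + 162) + l*(33*a^2 - 3*a - 306) - 36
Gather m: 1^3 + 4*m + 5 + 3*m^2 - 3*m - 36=3*m^2 + m - 30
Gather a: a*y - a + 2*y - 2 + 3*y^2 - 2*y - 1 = a*(y - 1) + 3*y^2 - 3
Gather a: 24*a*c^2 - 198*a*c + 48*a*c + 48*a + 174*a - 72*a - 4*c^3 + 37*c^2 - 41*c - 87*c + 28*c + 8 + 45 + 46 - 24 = a*(24*c^2 - 150*c + 150) - 4*c^3 + 37*c^2 - 100*c + 75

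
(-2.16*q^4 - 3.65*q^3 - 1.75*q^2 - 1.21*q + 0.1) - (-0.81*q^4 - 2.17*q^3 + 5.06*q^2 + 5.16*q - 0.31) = -1.35*q^4 - 1.48*q^3 - 6.81*q^2 - 6.37*q + 0.41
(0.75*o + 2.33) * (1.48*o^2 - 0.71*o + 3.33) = 1.11*o^3 + 2.9159*o^2 + 0.8432*o + 7.7589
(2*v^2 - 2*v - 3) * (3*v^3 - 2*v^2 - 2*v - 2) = 6*v^5 - 10*v^4 - 9*v^3 + 6*v^2 + 10*v + 6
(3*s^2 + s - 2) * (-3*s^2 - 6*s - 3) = -9*s^4 - 21*s^3 - 9*s^2 + 9*s + 6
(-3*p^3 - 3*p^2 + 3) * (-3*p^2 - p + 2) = 9*p^5 + 12*p^4 - 3*p^3 - 15*p^2 - 3*p + 6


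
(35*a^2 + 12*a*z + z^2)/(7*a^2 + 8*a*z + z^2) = (5*a + z)/(a + z)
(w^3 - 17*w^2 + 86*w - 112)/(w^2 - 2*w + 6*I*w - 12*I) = (w^2 - 15*w + 56)/(w + 6*I)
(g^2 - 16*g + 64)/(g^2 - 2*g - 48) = (g - 8)/(g + 6)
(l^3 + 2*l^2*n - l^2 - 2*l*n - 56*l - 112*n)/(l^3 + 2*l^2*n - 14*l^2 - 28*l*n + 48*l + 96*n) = (l + 7)/(l - 6)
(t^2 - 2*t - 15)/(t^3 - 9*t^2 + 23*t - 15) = (t + 3)/(t^2 - 4*t + 3)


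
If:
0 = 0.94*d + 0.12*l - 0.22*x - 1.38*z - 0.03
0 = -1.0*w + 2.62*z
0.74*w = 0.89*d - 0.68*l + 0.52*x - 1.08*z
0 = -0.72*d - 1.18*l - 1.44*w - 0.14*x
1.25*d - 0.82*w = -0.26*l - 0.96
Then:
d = 1.21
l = -3.06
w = 2.05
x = -1.53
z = 0.78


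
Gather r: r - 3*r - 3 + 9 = 6 - 2*r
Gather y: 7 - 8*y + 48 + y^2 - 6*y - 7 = y^2 - 14*y + 48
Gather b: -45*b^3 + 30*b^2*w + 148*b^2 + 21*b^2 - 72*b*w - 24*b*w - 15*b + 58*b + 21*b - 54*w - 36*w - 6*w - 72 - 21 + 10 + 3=-45*b^3 + b^2*(30*w + 169) + b*(64 - 96*w) - 96*w - 80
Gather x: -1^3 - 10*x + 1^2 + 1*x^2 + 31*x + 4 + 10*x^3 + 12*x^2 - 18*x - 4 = 10*x^3 + 13*x^2 + 3*x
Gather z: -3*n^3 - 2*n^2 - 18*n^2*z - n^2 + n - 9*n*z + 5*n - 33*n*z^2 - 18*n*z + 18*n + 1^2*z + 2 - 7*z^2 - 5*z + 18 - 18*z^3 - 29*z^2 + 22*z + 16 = -3*n^3 - 3*n^2 + 24*n - 18*z^3 + z^2*(-33*n - 36) + z*(-18*n^2 - 27*n + 18) + 36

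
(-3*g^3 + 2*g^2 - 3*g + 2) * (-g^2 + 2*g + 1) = 3*g^5 - 8*g^4 + 4*g^3 - 6*g^2 + g + 2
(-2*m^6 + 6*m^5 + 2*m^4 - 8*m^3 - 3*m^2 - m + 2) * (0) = 0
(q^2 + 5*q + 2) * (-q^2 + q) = -q^4 - 4*q^3 + 3*q^2 + 2*q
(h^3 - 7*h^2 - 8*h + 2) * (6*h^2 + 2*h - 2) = 6*h^5 - 40*h^4 - 64*h^3 + 10*h^2 + 20*h - 4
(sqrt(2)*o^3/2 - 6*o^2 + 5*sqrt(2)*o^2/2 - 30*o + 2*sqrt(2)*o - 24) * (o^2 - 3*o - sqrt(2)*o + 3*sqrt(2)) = sqrt(2)*o^5/2 - 7*o^4 + sqrt(2)*o^4 - 14*o^3 + sqrt(2)*o^3/2 + 6*sqrt(2)*o^2 + 77*o^2 - 66*sqrt(2)*o + 84*o - 72*sqrt(2)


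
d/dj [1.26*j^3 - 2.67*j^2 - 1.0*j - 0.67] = 3.78*j^2 - 5.34*j - 1.0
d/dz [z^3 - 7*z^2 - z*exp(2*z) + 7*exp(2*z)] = 3*z^2 - 2*z*exp(2*z) - 14*z + 13*exp(2*z)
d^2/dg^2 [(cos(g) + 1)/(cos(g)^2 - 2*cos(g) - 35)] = (sin(g)^4*cos(g) + 6*sin(g)^4 - 80*sin(g)^2 + 1109*cos(g) + 51*cos(3*g) + 136)/(sin(g)^2 + 2*cos(g) + 34)^3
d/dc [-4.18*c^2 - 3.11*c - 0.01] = -8.36*c - 3.11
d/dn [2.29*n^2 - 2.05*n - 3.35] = 4.58*n - 2.05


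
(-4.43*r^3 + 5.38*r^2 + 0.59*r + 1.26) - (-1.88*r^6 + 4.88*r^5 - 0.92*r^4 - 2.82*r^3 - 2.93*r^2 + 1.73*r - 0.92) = 1.88*r^6 - 4.88*r^5 + 0.92*r^4 - 1.61*r^3 + 8.31*r^2 - 1.14*r + 2.18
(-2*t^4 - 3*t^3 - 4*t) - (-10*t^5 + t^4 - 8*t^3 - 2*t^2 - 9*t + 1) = 10*t^5 - 3*t^4 + 5*t^3 + 2*t^2 + 5*t - 1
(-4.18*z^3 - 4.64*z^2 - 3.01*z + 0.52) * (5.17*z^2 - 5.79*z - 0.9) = -21.6106*z^5 + 0.2134*z^4 + 15.0659*z^3 + 24.2923*z^2 - 0.3018*z - 0.468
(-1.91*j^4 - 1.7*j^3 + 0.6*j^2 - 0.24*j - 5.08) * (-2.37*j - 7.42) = 4.5267*j^5 + 18.2012*j^4 + 11.192*j^3 - 3.8832*j^2 + 13.8204*j + 37.6936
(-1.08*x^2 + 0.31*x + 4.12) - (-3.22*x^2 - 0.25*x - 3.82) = 2.14*x^2 + 0.56*x + 7.94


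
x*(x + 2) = x^2 + 2*x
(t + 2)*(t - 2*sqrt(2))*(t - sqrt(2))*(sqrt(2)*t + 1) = sqrt(2)*t^4 - 5*t^3 + 2*sqrt(2)*t^3 - 10*t^2 + sqrt(2)*t^2 + 2*sqrt(2)*t + 4*t + 8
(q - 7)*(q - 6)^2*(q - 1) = q^4 - 20*q^3 + 139*q^2 - 372*q + 252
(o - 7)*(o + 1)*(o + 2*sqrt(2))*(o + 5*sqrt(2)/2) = o^4 - 6*o^3 + 9*sqrt(2)*o^3/2 - 27*sqrt(2)*o^2 + 3*o^2 - 60*o - 63*sqrt(2)*o/2 - 70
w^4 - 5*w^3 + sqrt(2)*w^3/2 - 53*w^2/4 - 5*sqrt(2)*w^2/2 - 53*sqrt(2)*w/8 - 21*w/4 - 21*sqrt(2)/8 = (w - 7)*(w + 1/2)*(w + 3/2)*(w + sqrt(2)/2)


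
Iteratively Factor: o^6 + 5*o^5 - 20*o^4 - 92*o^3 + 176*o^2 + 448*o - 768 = (o + 4)*(o^5 + o^4 - 24*o^3 + 4*o^2 + 160*o - 192) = (o + 4)^2*(o^4 - 3*o^3 - 12*o^2 + 52*o - 48) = (o - 2)*(o + 4)^2*(o^3 - o^2 - 14*o + 24) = (o - 2)^2*(o + 4)^2*(o^2 + o - 12) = (o - 2)^2*(o + 4)^3*(o - 3)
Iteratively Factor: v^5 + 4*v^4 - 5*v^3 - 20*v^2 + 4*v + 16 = (v + 2)*(v^4 + 2*v^3 - 9*v^2 - 2*v + 8) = (v + 2)*(v + 4)*(v^3 - 2*v^2 - v + 2) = (v + 1)*(v + 2)*(v + 4)*(v^2 - 3*v + 2) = (v - 1)*(v + 1)*(v + 2)*(v + 4)*(v - 2)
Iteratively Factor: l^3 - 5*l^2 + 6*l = (l)*(l^2 - 5*l + 6) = l*(l - 2)*(l - 3)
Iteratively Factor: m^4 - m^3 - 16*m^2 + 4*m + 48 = (m - 2)*(m^3 + m^2 - 14*m - 24) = (m - 2)*(m + 3)*(m^2 - 2*m - 8) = (m - 4)*(m - 2)*(m + 3)*(m + 2)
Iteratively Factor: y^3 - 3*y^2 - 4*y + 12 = (y + 2)*(y^2 - 5*y + 6) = (y - 3)*(y + 2)*(y - 2)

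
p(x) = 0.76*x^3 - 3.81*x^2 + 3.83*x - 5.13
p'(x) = 2.28*x^2 - 7.62*x + 3.83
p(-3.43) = -93.76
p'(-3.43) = 56.79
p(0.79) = -4.11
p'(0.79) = -0.77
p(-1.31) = -18.39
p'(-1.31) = 17.72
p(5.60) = 30.30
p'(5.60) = 32.66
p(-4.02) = -131.47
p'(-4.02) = 71.31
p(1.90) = -6.39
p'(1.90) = -2.42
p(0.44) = -4.12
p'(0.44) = 0.92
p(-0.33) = -6.84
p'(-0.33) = 6.59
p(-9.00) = -902.25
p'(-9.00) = 257.09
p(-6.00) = -329.43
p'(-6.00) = 131.63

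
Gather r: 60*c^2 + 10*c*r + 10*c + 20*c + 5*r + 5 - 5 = 60*c^2 + 30*c + r*(10*c + 5)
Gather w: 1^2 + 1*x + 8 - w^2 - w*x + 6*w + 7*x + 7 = -w^2 + w*(6 - x) + 8*x + 16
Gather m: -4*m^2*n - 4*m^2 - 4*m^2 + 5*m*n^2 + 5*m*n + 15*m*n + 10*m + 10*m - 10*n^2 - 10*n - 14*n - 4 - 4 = m^2*(-4*n - 8) + m*(5*n^2 + 20*n + 20) - 10*n^2 - 24*n - 8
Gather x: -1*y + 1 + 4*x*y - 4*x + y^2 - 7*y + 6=x*(4*y - 4) + y^2 - 8*y + 7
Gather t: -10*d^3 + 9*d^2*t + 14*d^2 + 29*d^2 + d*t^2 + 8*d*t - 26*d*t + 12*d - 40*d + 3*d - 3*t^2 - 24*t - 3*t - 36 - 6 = -10*d^3 + 43*d^2 - 25*d + t^2*(d - 3) + t*(9*d^2 - 18*d - 27) - 42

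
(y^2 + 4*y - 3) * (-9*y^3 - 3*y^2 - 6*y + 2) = -9*y^5 - 39*y^4 + 9*y^3 - 13*y^2 + 26*y - 6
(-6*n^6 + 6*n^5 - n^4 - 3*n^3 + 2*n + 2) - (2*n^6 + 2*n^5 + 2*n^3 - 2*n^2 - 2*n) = -8*n^6 + 4*n^5 - n^4 - 5*n^3 + 2*n^2 + 4*n + 2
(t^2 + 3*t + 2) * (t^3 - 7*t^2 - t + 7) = t^5 - 4*t^4 - 20*t^3 - 10*t^2 + 19*t + 14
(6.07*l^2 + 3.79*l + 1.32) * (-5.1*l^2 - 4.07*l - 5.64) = -30.957*l^4 - 44.0339*l^3 - 56.3921*l^2 - 26.748*l - 7.4448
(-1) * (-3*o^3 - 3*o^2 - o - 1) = 3*o^3 + 3*o^2 + o + 1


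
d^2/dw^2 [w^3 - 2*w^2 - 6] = 6*w - 4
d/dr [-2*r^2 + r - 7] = 1 - 4*r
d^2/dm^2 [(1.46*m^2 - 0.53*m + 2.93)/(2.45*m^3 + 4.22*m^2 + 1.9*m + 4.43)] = (17.5273*m^6 - 19.08795*m^5 + 137.39208*m^4 + 225.491616*m^3 + 300.170136*m^2 + 9.60073799999998*m - 22.169028)/(14.706125*m^9 + 75.99165*m^8 + 165.10599*m^7 + 272.789273*m^6 + 402.852*m^5 + 406.106136*m^4 + 364.220455*m^3 + 296.428134*m^2 + 111.86193*m + 86.938307)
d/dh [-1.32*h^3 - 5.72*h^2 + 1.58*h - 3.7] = -3.96*h^2 - 11.44*h + 1.58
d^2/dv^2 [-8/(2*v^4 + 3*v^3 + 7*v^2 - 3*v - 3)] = 16*((12*v^2 + 9*v + 7)*(2*v^4 + 3*v^3 + 7*v^2 - 3*v - 3) - (8*v^3 + 9*v^2 + 14*v - 3)^2)/(2*v^4 + 3*v^3 + 7*v^2 - 3*v - 3)^3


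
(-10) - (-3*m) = 3*m - 10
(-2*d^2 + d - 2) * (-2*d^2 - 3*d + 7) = 4*d^4 + 4*d^3 - 13*d^2 + 13*d - 14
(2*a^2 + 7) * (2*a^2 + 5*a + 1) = 4*a^4 + 10*a^3 + 16*a^2 + 35*a + 7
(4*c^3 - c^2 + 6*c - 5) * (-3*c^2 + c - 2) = -12*c^5 + 7*c^4 - 27*c^3 + 23*c^2 - 17*c + 10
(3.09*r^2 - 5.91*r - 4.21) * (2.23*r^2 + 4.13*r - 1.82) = 6.8907*r^4 - 0.4176*r^3 - 39.4204*r^2 - 6.6311*r + 7.6622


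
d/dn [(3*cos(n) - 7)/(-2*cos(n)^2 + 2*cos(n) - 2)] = (3*sin(n)^2 + 14*cos(n) - 7)*sin(n)/(2*(sin(n)^2 + cos(n) - 2)^2)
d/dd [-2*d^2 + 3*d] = 3 - 4*d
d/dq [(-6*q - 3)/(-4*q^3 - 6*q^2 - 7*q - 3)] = 3*(-16*q^3 - 24*q^2 - 12*q - 1)/(16*q^6 + 48*q^5 + 92*q^4 + 108*q^3 + 85*q^2 + 42*q + 9)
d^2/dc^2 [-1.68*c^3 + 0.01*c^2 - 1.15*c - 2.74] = 0.02 - 10.08*c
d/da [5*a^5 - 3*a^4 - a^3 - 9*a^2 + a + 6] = 25*a^4 - 12*a^3 - 3*a^2 - 18*a + 1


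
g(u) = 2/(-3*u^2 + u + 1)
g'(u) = 2*(6*u - 1)/(-3*u^2 + u + 1)^2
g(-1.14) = -0.50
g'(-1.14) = -0.96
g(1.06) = -1.53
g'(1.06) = 6.24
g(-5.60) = -0.02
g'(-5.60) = -0.01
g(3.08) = -0.08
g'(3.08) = 0.06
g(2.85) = -0.10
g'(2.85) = 0.08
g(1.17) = -1.03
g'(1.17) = 3.21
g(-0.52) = -6.04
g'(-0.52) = -75.12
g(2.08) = -0.20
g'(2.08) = 0.23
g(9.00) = -0.00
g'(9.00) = 0.00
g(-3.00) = -0.07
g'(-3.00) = -0.05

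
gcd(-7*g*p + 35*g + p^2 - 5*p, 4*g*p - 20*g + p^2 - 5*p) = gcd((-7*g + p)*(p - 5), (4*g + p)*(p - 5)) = p - 5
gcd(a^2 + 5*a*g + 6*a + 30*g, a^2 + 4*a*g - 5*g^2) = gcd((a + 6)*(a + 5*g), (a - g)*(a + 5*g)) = a + 5*g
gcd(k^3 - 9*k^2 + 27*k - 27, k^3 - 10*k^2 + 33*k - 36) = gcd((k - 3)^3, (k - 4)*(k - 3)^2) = k^2 - 6*k + 9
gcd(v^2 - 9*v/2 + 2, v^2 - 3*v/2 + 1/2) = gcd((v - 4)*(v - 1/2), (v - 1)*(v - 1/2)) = v - 1/2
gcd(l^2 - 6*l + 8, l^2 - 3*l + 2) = l - 2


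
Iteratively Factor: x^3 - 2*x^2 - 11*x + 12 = (x - 4)*(x^2 + 2*x - 3) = (x - 4)*(x + 3)*(x - 1)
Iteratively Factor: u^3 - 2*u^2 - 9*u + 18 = (u - 2)*(u^2 - 9) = (u - 3)*(u - 2)*(u + 3)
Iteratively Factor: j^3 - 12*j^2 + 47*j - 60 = (j - 3)*(j^2 - 9*j + 20) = (j - 4)*(j - 3)*(j - 5)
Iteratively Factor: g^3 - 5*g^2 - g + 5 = (g + 1)*(g^2 - 6*g + 5) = (g - 1)*(g + 1)*(g - 5)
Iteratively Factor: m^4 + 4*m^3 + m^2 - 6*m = (m + 2)*(m^3 + 2*m^2 - 3*m) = (m + 2)*(m + 3)*(m^2 - m) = (m - 1)*(m + 2)*(m + 3)*(m)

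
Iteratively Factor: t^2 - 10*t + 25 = (t - 5)*(t - 5)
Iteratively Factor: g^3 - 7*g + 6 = (g + 3)*(g^2 - 3*g + 2) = (g - 2)*(g + 3)*(g - 1)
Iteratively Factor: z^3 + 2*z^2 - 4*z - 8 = (z - 2)*(z^2 + 4*z + 4) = (z - 2)*(z + 2)*(z + 2)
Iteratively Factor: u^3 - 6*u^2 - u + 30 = (u - 5)*(u^2 - u - 6) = (u - 5)*(u - 3)*(u + 2)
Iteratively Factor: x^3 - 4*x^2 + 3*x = (x - 1)*(x^2 - 3*x) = (x - 3)*(x - 1)*(x)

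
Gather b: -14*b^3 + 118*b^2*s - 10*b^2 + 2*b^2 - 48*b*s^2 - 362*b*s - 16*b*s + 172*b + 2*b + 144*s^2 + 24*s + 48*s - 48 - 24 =-14*b^3 + b^2*(118*s - 8) + b*(-48*s^2 - 378*s + 174) + 144*s^2 + 72*s - 72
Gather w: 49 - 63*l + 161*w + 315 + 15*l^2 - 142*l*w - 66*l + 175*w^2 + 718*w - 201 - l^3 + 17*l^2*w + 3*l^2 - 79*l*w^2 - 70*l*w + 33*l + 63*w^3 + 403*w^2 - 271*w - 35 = -l^3 + 18*l^2 - 96*l + 63*w^3 + w^2*(578 - 79*l) + w*(17*l^2 - 212*l + 608) + 128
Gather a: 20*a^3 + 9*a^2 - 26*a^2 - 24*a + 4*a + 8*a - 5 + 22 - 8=20*a^3 - 17*a^2 - 12*a + 9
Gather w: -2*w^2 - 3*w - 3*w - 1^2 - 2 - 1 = -2*w^2 - 6*w - 4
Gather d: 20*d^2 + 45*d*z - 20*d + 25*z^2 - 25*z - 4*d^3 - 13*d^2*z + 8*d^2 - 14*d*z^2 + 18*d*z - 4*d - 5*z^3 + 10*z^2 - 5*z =-4*d^3 + d^2*(28 - 13*z) + d*(-14*z^2 + 63*z - 24) - 5*z^3 + 35*z^2 - 30*z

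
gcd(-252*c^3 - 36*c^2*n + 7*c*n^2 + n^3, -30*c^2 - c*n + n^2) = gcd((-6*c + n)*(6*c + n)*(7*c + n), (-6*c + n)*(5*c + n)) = 6*c - n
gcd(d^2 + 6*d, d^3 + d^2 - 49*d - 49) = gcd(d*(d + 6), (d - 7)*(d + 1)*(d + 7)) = 1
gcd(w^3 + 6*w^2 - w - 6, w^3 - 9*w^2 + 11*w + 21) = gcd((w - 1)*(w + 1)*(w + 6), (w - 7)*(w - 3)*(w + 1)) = w + 1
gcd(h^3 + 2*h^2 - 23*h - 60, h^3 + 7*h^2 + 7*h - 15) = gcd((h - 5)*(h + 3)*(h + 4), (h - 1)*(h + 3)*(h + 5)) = h + 3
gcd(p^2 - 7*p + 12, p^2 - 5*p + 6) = p - 3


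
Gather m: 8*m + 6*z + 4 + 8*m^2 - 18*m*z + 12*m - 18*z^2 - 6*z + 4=8*m^2 + m*(20 - 18*z) - 18*z^2 + 8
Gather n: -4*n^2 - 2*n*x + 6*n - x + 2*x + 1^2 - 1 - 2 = -4*n^2 + n*(6 - 2*x) + x - 2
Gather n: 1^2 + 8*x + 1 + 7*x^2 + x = 7*x^2 + 9*x + 2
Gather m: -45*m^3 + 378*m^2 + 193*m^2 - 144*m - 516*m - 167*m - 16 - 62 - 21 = -45*m^3 + 571*m^2 - 827*m - 99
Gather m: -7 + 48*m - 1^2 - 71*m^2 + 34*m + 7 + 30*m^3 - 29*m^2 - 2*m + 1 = 30*m^3 - 100*m^2 + 80*m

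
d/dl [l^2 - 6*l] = 2*l - 6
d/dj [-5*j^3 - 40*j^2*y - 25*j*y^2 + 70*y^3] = -15*j^2 - 80*j*y - 25*y^2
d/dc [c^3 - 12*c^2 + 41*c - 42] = 3*c^2 - 24*c + 41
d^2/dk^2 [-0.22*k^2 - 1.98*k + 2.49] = -0.440000000000000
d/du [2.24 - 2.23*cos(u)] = 2.23*sin(u)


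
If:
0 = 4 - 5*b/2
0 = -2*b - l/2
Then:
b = 8/5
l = -32/5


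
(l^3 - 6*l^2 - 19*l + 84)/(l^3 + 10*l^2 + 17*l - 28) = (l^2 - 10*l + 21)/(l^2 + 6*l - 7)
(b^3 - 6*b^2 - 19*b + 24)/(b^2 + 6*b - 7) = (b^2 - 5*b - 24)/(b + 7)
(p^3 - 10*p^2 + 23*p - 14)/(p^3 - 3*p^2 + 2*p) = (p - 7)/p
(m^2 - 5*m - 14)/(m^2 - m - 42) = (m + 2)/(m + 6)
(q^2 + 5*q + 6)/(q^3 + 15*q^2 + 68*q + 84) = (q + 3)/(q^2 + 13*q + 42)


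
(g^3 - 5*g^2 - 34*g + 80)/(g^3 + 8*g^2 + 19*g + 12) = (g^3 - 5*g^2 - 34*g + 80)/(g^3 + 8*g^2 + 19*g + 12)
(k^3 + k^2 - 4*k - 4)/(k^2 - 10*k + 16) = (k^2 + 3*k + 2)/(k - 8)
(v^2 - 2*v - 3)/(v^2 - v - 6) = (v + 1)/(v + 2)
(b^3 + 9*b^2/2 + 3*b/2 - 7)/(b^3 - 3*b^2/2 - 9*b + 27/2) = (2*b^3 + 9*b^2 + 3*b - 14)/(2*b^3 - 3*b^2 - 18*b + 27)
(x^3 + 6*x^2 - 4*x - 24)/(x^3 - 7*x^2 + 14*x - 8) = (x^2 + 8*x + 12)/(x^2 - 5*x + 4)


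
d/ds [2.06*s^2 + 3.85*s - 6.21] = 4.12*s + 3.85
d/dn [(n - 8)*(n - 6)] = 2*n - 14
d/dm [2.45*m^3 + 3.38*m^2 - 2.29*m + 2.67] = 7.35*m^2 + 6.76*m - 2.29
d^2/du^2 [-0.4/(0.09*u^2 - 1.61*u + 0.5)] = (0.00648*u^2 - 0.11592*u - 0.4*(0.18*u - 1.61)*(0.36*u - 3.22) + 0.036)/(0.09*u^2 - 1.61*u + 0.5)^3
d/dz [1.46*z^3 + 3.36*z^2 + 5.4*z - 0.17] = 4.38*z^2 + 6.72*z + 5.4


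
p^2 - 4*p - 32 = (p - 8)*(p + 4)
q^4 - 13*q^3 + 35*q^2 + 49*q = q*(q - 7)^2*(q + 1)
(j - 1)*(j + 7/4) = j^2 + 3*j/4 - 7/4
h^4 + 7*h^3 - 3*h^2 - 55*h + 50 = (h - 2)*(h - 1)*(h + 5)^2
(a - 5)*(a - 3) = a^2 - 8*a + 15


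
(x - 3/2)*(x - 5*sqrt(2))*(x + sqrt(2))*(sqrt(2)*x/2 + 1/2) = sqrt(2)*x^4/2 - 7*x^3/2 - 3*sqrt(2)*x^3/4 - 7*sqrt(2)*x^2 + 21*x^2/4 - 5*x + 21*sqrt(2)*x/2 + 15/2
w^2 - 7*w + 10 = (w - 5)*(w - 2)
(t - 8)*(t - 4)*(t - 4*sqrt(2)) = t^3 - 12*t^2 - 4*sqrt(2)*t^2 + 32*t + 48*sqrt(2)*t - 128*sqrt(2)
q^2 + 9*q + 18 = (q + 3)*(q + 6)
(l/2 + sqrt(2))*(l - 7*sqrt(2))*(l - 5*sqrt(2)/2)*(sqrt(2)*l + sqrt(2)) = sqrt(2)*l^4/2 - 15*l^3/2 + sqrt(2)*l^3/2 - 15*l^2/2 - 3*sqrt(2)*l^2/2 - 3*sqrt(2)*l/2 + 70*l + 70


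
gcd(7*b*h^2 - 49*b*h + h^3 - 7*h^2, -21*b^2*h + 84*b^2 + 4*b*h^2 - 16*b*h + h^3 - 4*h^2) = 7*b + h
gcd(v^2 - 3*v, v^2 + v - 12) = v - 3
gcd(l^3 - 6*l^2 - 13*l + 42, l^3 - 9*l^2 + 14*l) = l^2 - 9*l + 14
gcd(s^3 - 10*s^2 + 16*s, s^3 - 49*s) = s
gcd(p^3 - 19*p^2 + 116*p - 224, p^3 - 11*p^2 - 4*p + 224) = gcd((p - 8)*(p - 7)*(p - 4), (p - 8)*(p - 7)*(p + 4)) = p^2 - 15*p + 56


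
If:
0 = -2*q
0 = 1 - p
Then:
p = 1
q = 0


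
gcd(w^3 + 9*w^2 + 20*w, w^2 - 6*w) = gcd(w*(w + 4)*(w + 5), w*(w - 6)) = w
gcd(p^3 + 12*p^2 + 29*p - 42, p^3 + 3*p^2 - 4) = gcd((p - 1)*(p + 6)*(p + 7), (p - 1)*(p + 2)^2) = p - 1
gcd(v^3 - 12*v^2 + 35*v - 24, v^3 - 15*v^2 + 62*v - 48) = v^2 - 9*v + 8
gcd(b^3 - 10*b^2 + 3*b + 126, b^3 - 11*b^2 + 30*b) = b - 6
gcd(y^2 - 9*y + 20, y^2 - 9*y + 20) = y^2 - 9*y + 20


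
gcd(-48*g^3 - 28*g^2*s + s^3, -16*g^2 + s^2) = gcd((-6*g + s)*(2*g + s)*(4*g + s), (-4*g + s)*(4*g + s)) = 4*g + s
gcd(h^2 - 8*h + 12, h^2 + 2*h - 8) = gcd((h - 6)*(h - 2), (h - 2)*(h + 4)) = h - 2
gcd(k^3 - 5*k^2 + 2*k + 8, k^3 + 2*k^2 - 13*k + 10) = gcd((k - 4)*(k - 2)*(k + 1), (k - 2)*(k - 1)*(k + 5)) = k - 2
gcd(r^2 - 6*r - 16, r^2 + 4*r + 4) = r + 2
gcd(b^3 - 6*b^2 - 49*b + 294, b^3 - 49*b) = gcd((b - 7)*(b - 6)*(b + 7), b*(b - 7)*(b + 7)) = b^2 - 49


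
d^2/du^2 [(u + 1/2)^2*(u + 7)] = 6*u + 16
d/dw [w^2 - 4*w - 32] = 2*w - 4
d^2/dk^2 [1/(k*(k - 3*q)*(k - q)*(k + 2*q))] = 2*(10*k^6 - 30*k^5*q - 21*k^4*q^2 + 92*k^3*q^3 + 39*k^2*q^4 - 90*k*q^5 + 36*q^6)/(k^3*(k^9 - 6*k^8*q - 3*k^7*q^2 + 70*k^6*q^3 - 57*k^5*q^4 - 258*k^4*q^5 + 343*k^3*q^6 + 234*k^2*q^7 - 540*k*q^8 + 216*q^9))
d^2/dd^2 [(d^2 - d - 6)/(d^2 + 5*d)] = 12*(-d^3 - 3*d^2 - 15*d - 25)/(d^3*(d^3 + 15*d^2 + 75*d + 125))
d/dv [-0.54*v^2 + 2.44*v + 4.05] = 2.44 - 1.08*v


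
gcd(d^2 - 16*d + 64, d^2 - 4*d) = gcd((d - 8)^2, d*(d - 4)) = 1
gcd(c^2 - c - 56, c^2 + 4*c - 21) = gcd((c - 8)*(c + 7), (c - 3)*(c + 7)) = c + 7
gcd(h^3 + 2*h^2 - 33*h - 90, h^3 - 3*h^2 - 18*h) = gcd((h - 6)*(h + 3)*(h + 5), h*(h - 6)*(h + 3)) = h^2 - 3*h - 18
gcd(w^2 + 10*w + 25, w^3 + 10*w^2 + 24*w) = 1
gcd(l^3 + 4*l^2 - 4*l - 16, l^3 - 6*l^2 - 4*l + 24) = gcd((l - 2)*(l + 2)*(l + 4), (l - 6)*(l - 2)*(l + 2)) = l^2 - 4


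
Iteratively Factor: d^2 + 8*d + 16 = (d + 4)*(d + 4)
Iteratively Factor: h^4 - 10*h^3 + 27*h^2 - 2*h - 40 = (h - 2)*(h^3 - 8*h^2 + 11*h + 20) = (h - 4)*(h - 2)*(h^2 - 4*h - 5) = (h - 4)*(h - 2)*(h + 1)*(h - 5)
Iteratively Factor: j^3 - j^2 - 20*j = (j - 5)*(j^2 + 4*j) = j*(j - 5)*(j + 4)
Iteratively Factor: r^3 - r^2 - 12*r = (r + 3)*(r^2 - 4*r) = (r - 4)*(r + 3)*(r)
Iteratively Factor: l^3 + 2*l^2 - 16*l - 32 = (l - 4)*(l^2 + 6*l + 8) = (l - 4)*(l + 2)*(l + 4)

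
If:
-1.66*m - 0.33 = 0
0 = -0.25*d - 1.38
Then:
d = -5.52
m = -0.20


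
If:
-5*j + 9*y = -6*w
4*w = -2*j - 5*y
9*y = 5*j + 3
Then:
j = 3/43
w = -1/2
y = 16/43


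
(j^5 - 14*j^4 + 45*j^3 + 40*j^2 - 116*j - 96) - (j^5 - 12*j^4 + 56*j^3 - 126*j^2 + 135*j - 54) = -2*j^4 - 11*j^3 + 166*j^2 - 251*j - 42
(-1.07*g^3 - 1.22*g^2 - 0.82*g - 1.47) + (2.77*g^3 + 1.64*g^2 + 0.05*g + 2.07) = 1.7*g^3 + 0.42*g^2 - 0.77*g + 0.6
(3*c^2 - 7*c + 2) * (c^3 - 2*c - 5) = 3*c^5 - 7*c^4 - 4*c^3 - c^2 + 31*c - 10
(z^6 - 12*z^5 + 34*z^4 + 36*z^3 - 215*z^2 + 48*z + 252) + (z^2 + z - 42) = z^6 - 12*z^5 + 34*z^4 + 36*z^3 - 214*z^2 + 49*z + 210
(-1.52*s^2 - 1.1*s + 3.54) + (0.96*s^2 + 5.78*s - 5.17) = -0.56*s^2 + 4.68*s - 1.63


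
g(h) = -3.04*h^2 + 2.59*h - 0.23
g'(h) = 2.59 - 6.08*h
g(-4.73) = -80.49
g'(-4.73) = 31.35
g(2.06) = -7.80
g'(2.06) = -9.93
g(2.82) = -17.10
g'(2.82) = -14.56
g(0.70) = 0.09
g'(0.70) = -1.67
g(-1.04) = -6.21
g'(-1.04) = 8.91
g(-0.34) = -1.46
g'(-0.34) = 4.66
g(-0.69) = -3.46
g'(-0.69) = 6.79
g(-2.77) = -30.73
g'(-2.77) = 19.43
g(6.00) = -94.13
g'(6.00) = -33.89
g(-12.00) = -469.07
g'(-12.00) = 75.55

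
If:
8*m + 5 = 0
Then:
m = -5/8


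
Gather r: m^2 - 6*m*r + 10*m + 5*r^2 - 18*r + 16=m^2 + 10*m + 5*r^2 + r*(-6*m - 18) + 16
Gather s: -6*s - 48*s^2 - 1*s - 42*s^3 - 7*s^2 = -42*s^3 - 55*s^2 - 7*s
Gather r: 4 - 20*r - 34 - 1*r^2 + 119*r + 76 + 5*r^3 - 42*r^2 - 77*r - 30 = 5*r^3 - 43*r^2 + 22*r + 16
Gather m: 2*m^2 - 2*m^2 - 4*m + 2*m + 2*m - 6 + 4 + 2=0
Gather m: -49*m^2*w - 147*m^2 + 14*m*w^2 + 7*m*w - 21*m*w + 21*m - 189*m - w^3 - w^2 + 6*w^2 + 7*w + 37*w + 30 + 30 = m^2*(-49*w - 147) + m*(14*w^2 - 14*w - 168) - w^3 + 5*w^2 + 44*w + 60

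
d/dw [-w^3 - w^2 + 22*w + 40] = -3*w^2 - 2*w + 22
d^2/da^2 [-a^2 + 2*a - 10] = -2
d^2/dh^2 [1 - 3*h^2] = -6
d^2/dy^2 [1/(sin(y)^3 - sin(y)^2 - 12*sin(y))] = (-9*sin(y)^3 + 11*sin(y)^2 + 32*sin(y) - 52 - 210/sin(y) + 72/sin(y)^2 + 288/sin(y)^3)/((sin(y) - 4)^3*(sin(y) + 3)^3)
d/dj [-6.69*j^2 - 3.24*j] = -13.38*j - 3.24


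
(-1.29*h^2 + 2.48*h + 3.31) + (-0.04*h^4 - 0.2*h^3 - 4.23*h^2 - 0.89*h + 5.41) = -0.04*h^4 - 0.2*h^3 - 5.52*h^2 + 1.59*h + 8.72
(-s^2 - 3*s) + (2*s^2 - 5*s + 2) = s^2 - 8*s + 2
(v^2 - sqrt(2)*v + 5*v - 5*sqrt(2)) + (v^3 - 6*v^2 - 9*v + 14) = v^3 - 5*v^2 - 4*v - sqrt(2)*v - 5*sqrt(2) + 14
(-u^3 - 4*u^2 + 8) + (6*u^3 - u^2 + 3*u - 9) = 5*u^3 - 5*u^2 + 3*u - 1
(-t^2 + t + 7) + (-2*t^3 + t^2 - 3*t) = -2*t^3 - 2*t + 7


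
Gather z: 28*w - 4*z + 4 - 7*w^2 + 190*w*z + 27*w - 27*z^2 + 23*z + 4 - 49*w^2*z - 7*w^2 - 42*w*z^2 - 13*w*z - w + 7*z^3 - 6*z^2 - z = -14*w^2 + 54*w + 7*z^3 + z^2*(-42*w - 33) + z*(-49*w^2 + 177*w + 18) + 8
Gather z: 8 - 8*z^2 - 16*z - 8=-8*z^2 - 16*z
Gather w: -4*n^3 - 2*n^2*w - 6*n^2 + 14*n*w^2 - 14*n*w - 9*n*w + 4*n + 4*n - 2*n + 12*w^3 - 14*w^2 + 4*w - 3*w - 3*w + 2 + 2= -4*n^3 - 6*n^2 + 6*n + 12*w^3 + w^2*(14*n - 14) + w*(-2*n^2 - 23*n - 2) + 4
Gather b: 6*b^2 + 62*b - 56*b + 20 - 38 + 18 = 6*b^2 + 6*b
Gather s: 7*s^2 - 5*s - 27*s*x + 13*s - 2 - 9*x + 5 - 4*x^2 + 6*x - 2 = 7*s^2 + s*(8 - 27*x) - 4*x^2 - 3*x + 1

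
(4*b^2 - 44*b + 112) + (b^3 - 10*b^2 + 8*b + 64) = b^3 - 6*b^2 - 36*b + 176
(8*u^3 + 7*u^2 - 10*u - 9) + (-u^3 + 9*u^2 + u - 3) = 7*u^3 + 16*u^2 - 9*u - 12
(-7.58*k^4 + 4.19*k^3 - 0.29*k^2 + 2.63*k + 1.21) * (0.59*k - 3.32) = -4.4722*k^5 + 27.6377*k^4 - 14.0819*k^3 + 2.5145*k^2 - 8.0177*k - 4.0172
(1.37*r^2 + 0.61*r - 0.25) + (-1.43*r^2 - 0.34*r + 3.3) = -0.0599999999999998*r^2 + 0.27*r + 3.05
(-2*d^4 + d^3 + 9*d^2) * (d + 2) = -2*d^5 - 3*d^4 + 11*d^3 + 18*d^2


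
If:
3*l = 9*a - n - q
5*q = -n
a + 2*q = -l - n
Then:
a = 5*q/12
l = 31*q/12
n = -5*q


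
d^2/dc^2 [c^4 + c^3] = 6*c*(2*c + 1)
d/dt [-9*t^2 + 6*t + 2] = 6 - 18*t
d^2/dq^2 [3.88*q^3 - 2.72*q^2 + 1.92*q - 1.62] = 23.28*q - 5.44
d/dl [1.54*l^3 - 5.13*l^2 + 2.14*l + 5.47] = 4.62*l^2 - 10.26*l + 2.14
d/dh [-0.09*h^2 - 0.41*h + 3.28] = -0.18*h - 0.41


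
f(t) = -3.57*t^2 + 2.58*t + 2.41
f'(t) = 2.58 - 7.14*t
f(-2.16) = -19.82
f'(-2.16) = 18.00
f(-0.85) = -2.36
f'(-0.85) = 8.65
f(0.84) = 2.06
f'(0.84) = -3.42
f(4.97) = -72.95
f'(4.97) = -32.91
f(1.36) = -0.68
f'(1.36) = -7.13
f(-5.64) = -125.70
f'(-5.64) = 42.85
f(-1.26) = -6.51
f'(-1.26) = 11.58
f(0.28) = 2.85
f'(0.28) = 0.58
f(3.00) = -21.98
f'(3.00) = -18.84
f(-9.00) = -309.98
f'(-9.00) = 66.84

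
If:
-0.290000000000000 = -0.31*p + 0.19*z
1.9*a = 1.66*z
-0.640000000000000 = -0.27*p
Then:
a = 2.05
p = 2.37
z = 2.34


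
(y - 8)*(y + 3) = y^2 - 5*y - 24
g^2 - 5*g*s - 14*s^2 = (g - 7*s)*(g + 2*s)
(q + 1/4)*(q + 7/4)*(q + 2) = q^3 + 4*q^2 + 71*q/16 + 7/8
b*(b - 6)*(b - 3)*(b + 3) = b^4 - 6*b^3 - 9*b^2 + 54*b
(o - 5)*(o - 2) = o^2 - 7*o + 10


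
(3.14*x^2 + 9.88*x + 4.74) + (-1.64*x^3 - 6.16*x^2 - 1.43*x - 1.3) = -1.64*x^3 - 3.02*x^2 + 8.45*x + 3.44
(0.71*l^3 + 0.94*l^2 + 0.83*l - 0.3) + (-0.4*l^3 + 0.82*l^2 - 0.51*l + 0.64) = 0.31*l^3 + 1.76*l^2 + 0.32*l + 0.34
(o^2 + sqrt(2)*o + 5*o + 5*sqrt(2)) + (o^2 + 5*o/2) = 2*o^2 + sqrt(2)*o + 15*o/2 + 5*sqrt(2)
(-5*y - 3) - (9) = -5*y - 12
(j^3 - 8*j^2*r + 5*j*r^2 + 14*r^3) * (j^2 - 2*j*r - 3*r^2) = j^5 - 10*j^4*r + 18*j^3*r^2 + 28*j^2*r^3 - 43*j*r^4 - 42*r^5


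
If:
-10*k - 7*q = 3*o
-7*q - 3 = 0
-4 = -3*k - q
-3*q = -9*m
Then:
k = 31/21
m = -1/7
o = -247/63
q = -3/7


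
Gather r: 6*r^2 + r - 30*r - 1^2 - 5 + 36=6*r^2 - 29*r + 30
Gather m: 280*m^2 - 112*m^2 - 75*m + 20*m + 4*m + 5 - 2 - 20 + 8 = 168*m^2 - 51*m - 9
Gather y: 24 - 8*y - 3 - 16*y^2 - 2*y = -16*y^2 - 10*y + 21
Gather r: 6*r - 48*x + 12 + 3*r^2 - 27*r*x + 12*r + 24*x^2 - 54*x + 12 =3*r^2 + r*(18 - 27*x) + 24*x^2 - 102*x + 24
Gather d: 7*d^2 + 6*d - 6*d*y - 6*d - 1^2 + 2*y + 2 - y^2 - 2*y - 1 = 7*d^2 - 6*d*y - y^2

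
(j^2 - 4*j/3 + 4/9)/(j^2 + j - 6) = (j^2 - 4*j/3 + 4/9)/(j^2 + j - 6)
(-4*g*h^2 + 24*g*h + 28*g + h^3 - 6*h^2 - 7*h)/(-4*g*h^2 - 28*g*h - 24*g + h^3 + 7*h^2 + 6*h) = (h - 7)/(h + 6)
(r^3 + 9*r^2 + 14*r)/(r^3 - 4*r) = (r + 7)/(r - 2)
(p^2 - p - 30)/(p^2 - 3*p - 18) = (p + 5)/(p + 3)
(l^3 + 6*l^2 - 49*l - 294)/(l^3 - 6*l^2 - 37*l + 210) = (l + 7)/(l - 5)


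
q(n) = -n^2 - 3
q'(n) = -2*n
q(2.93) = -11.58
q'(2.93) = -5.86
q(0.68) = -3.46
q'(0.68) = -1.36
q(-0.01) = -3.00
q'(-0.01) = 0.02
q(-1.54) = -5.37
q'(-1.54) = 3.08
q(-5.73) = -35.83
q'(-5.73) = 11.46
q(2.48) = -9.15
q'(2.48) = -4.96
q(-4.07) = -19.56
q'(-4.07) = 8.14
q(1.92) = -6.69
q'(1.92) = -3.84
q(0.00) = -3.00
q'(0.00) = 0.00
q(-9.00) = -84.00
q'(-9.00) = 18.00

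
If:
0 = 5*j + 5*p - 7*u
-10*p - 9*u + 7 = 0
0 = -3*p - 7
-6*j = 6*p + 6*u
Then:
No Solution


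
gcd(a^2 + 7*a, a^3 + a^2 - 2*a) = a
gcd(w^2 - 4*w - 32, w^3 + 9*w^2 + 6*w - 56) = w + 4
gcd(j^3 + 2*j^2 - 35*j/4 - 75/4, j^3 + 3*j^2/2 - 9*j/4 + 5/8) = j + 5/2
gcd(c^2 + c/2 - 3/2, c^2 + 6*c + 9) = 1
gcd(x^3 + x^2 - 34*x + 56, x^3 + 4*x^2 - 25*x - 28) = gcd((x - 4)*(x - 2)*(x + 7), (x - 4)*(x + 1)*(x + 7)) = x^2 + 3*x - 28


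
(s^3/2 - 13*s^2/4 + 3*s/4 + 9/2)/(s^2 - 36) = (2*s^2 - s - 3)/(4*(s + 6))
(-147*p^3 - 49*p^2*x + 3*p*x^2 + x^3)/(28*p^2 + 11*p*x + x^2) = (-21*p^2 - 4*p*x + x^2)/(4*p + x)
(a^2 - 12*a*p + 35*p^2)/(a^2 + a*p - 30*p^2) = (a - 7*p)/(a + 6*p)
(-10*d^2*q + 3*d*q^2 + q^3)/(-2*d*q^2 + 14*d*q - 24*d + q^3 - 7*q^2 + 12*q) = q*(5*d + q)/(q^2 - 7*q + 12)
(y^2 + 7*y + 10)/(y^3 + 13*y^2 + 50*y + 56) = (y + 5)/(y^2 + 11*y + 28)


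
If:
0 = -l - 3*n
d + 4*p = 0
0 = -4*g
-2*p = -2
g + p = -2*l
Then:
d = -4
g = 0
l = -1/2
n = 1/6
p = 1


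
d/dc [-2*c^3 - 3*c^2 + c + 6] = -6*c^2 - 6*c + 1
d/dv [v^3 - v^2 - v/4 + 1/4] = 3*v^2 - 2*v - 1/4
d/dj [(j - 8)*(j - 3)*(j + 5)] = 3*j^2 - 12*j - 31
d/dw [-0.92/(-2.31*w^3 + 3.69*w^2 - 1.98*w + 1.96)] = (-6.3756*w^2 + 6.7896*w - 1.8216)/(2.31*w^3 - 3.69*w^2 + 1.98*w - 1.96)^2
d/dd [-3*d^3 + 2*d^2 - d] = -9*d^2 + 4*d - 1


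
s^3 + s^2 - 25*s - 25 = (s - 5)*(s + 1)*(s + 5)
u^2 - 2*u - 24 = (u - 6)*(u + 4)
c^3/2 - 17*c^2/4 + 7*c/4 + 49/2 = (c/2 + 1)*(c - 7)*(c - 7/2)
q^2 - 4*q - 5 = (q - 5)*(q + 1)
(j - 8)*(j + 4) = j^2 - 4*j - 32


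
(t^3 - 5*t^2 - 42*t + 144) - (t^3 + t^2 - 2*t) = -6*t^2 - 40*t + 144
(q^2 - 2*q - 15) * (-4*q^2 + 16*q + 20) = -4*q^4 + 24*q^3 + 48*q^2 - 280*q - 300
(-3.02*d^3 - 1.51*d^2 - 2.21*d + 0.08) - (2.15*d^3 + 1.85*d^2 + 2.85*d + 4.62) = -5.17*d^3 - 3.36*d^2 - 5.06*d - 4.54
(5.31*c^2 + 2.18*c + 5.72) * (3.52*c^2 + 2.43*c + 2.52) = 18.6912*c^4 + 20.5769*c^3 + 38.813*c^2 + 19.3932*c + 14.4144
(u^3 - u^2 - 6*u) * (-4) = -4*u^3 + 4*u^2 + 24*u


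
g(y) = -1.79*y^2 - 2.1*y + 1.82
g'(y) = -3.58*y - 2.1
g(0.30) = 1.03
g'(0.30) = -3.17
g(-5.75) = -45.29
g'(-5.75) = 18.48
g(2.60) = -15.74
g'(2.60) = -11.41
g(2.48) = -14.40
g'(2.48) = -10.98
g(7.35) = -110.32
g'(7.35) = -28.41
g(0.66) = -0.35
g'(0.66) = -4.46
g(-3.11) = -8.96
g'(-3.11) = 9.03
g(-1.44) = 1.13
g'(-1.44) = 3.06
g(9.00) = -162.07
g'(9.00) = -34.32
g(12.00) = -281.14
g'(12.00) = -45.06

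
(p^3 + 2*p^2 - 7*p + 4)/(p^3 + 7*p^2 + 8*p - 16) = (p - 1)/(p + 4)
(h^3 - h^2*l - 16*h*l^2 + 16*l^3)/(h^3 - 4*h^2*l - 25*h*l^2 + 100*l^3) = (h^2 + 3*h*l - 4*l^2)/(h^2 - 25*l^2)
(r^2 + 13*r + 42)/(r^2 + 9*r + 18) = (r + 7)/(r + 3)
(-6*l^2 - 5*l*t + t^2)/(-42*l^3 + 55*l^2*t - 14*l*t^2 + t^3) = (l + t)/(7*l^2 - 8*l*t + t^2)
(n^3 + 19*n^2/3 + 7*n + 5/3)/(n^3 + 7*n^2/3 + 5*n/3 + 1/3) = (n + 5)/(n + 1)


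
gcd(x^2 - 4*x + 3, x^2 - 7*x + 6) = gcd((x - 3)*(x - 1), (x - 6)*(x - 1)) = x - 1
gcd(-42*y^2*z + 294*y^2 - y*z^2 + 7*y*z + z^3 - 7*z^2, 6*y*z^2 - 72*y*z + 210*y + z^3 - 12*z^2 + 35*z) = 6*y*z - 42*y + z^2 - 7*z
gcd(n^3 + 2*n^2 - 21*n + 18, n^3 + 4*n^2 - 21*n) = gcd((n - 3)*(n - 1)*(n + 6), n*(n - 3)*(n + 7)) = n - 3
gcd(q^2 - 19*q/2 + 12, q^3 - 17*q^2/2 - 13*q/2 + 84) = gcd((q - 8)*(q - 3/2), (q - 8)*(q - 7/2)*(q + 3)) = q - 8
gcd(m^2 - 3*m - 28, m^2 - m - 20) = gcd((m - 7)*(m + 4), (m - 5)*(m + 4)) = m + 4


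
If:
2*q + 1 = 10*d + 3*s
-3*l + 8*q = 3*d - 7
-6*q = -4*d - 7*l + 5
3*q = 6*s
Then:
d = 42/751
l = -55/751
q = -662/751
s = -331/751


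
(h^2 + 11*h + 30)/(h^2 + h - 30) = (h + 5)/(h - 5)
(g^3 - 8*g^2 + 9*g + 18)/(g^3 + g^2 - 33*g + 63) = (g^2 - 5*g - 6)/(g^2 + 4*g - 21)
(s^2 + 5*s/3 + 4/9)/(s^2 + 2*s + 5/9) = (3*s + 4)/(3*s + 5)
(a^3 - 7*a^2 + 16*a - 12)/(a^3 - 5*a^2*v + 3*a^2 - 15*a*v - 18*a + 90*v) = (-a^2 + 4*a - 4)/(-a^2 + 5*a*v - 6*a + 30*v)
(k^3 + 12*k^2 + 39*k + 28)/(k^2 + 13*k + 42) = (k^2 + 5*k + 4)/(k + 6)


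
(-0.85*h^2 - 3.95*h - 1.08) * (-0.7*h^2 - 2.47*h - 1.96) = 0.595*h^4 + 4.8645*h^3 + 12.1785*h^2 + 10.4096*h + 2.1168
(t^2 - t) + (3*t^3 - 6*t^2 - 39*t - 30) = 3*t^3 - 5*t^2 - 40*t - 30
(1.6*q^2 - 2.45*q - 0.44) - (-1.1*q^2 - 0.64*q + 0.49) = 2.7*q^2 - 1.81*q - 0.93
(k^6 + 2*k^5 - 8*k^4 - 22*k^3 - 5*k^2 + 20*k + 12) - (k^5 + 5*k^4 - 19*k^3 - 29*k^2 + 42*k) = k^6 + k^5 - 13*k^4 - 3*k^3 + 24*k^2 - 22*k + 12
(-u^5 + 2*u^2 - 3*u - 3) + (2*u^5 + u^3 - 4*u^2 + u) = u^5 + u^3 - 2*u^2 - 2*u - 3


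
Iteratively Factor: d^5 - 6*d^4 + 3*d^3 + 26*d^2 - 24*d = (d - 1)*(d^4 - 5*d^3 - 2*d^2 + 24*d) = (d - 4)*(d - 1)*(d^3 - d^2 - 6*d) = d*(d - 4)*(d - 1)*(d^2 - d - 6) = d*(d - 4)*(d - 1)*(d + 2)*(d - 3)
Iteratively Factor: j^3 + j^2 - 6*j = (j - 2)*(j^2 + 3*j) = j*(j - 2)*(j + 3)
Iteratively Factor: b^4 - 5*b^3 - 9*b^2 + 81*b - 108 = (b - 3)*(b^3 - 2*b^2 - 15*b + 36) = (b - 3)^2*(b^2 + b - 12) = (b - 3)^3*(b + 4)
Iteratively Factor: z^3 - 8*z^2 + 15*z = (z - 5)*(z^2 - 3*z) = (z - 5)*(z - 3)*(z)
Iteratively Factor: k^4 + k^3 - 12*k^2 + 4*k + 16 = (k - 2)*(k^3 + 3*k^2 - 6*k - 8) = (k - 2)*(k + 1)*(k^2 + 2*k - 8) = (k - 2)*(k + 1)*(k + 4)*(k - 2)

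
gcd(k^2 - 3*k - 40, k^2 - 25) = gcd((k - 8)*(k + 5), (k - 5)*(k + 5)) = k + 5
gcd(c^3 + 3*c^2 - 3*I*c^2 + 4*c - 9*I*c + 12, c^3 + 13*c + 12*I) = c^2 - 3*I*c + 4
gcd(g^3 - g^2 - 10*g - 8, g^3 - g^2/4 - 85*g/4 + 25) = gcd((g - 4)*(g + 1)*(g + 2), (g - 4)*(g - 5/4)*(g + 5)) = g - 4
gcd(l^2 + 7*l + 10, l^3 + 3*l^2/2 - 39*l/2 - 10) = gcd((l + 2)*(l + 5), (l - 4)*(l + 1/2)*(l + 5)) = l + 5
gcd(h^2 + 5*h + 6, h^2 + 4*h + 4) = h + 2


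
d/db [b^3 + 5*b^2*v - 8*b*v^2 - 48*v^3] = 3*b^2 + 10*b*v - 8*v^2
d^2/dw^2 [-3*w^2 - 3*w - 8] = -6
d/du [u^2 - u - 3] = 2*u - 1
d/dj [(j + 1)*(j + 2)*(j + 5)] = 3*j^2 + 16*j + 17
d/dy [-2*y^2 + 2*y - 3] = 2 - 4*y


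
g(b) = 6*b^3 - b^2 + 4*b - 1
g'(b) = 18*b^2 - 2*b + 4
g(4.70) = 618.65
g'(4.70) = 392.22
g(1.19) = 12.45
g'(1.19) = 27.11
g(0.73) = 3.72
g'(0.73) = 12.13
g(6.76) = 1833.84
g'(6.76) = 813.04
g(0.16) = -0.36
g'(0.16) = 4.14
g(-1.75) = -43.22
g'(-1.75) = 62.62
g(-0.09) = -1.37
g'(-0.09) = 4.33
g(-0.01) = -1.04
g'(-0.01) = 4.02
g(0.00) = -1.00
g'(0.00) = 4.00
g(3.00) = 164.00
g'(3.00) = 160.00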